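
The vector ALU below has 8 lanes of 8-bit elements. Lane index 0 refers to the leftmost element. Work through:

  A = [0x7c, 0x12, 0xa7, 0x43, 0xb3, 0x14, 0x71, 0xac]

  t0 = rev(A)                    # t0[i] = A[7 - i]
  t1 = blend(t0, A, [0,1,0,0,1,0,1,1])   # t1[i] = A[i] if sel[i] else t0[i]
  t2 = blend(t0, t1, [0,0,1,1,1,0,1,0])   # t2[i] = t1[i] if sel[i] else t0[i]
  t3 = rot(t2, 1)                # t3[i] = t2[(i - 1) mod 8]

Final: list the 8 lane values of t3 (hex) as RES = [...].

→ t0 |ac|71|14|b3|43|a7|12|7c|
→ t1 |ac|12|14|b3|b3|a7|71|ac|
→ t2 |ac|71|14|b3|b3|a7|71|7c|
→ t3 |7c|ac|71|14|b3|b3|a7|71|

RES = [0x7c, 0xac, 0x71, 0x14, 0xb3, 0xb3, 0xa7, 0x71]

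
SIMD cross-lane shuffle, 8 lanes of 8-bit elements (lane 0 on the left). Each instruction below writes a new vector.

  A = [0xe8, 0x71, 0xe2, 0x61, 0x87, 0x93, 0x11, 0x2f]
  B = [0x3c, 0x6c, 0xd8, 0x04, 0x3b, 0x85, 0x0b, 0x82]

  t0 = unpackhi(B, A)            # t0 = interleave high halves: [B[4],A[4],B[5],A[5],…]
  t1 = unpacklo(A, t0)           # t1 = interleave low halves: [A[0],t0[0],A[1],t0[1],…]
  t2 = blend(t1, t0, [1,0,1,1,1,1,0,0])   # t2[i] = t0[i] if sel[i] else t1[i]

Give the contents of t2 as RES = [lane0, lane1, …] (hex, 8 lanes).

RES = [ 0x3b  0x3b  0x85  0x93  0x0b  0x11  0x61  0x93 ]

→ t0 |3b|87|85|93|0b|11|82|2f|
→ t1 |e8|3b|71|87|e2|85|61|93|
→ t2 |3b|3b|85|93|0b|11|61|93|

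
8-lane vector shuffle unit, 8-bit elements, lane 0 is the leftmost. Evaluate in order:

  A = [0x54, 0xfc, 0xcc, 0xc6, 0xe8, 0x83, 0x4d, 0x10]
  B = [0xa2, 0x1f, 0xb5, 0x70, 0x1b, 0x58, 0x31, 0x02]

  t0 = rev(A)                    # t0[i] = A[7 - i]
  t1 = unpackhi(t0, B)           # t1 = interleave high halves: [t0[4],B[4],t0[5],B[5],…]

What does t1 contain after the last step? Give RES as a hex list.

→ t0 |10|4d|83|e8|c6|cc|fc|54|
→ t1 |c6|1b|cc|58|fc|31|54|02|

RES = [ 0xc6  0x1b  0xcc  0x58  0xfc  0x31  0x54  0x02 ]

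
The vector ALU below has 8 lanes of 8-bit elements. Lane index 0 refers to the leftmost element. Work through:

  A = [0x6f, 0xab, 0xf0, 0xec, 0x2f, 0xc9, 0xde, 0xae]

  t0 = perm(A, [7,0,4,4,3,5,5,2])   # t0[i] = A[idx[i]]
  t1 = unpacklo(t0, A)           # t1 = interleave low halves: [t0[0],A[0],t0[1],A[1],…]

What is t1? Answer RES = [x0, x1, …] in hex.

→ t0 |ae|6f|2f|2f|ec|c9|c9|f0|
→ t1 |ae|6f|6f|ab|2f|f0|2f|ec|

RES = [ 0xae  0x6f  0x6f  0xab  0x2f  0xf0  0x2f  0xec ]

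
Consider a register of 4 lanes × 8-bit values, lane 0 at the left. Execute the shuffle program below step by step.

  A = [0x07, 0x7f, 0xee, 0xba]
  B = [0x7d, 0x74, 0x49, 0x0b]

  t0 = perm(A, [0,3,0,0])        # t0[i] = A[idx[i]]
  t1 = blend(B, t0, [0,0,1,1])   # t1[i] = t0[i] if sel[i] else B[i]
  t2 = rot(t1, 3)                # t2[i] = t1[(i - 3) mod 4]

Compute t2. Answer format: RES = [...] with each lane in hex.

  t0: 07 ba 07 07
  t1: 7d 74 07 07
  t2: 74 07 07 7d

RES = [ 0x74  0x07  0x07  0x7d ]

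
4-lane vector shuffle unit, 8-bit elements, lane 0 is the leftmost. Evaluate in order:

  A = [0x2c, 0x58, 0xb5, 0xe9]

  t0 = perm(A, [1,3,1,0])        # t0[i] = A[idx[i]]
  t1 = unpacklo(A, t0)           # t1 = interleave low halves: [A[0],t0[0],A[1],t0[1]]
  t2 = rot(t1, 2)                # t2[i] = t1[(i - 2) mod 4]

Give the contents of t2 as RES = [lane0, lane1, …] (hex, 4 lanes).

  t0: 58 e9 58 2c
  t1: 2c 58 58 e9
  t2: 58 e9 2c 58

RES = [ 0x58  0xe9  0x2c  0x58 ]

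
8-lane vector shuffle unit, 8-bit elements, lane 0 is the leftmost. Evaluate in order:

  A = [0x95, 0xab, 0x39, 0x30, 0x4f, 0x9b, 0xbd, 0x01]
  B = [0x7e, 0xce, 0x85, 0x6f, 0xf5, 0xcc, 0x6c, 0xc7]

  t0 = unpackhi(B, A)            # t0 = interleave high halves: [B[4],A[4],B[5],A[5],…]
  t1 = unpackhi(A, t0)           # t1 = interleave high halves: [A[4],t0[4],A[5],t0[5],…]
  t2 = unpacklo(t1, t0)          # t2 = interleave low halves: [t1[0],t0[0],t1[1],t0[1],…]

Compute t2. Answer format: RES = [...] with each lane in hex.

RES = [0x4f, 0xf5, 0x6c, 0x4f, 0x9b, 0xcc, 0xbd, 0x9b]

  t0: f5 4f cc 9b 6c bd c7 01
  t1: 4f 6c 9b bd bd c7 01 01
  t2: 4f f5 6c 4f 9b cc bd 9b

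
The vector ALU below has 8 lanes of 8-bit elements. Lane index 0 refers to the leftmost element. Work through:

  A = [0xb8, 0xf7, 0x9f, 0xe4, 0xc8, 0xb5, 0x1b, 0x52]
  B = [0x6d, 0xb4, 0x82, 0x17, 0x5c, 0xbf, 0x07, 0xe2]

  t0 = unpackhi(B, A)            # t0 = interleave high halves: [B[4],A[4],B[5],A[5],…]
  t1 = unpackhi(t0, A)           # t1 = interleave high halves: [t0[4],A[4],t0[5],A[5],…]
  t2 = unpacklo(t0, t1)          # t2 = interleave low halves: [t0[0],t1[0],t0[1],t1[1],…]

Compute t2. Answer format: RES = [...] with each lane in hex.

RES = [ 0x5c  0x07  0xc8  0xc8  0xbf  0x1b  0xb5  0xb5 ]

  t0: 5c c8 bf b5 07 1b e2 52
  t1: 07 c8 1b b5 e2 1b 52 52
  t2: 5c 07 c8 c8 bf 1b b5 b5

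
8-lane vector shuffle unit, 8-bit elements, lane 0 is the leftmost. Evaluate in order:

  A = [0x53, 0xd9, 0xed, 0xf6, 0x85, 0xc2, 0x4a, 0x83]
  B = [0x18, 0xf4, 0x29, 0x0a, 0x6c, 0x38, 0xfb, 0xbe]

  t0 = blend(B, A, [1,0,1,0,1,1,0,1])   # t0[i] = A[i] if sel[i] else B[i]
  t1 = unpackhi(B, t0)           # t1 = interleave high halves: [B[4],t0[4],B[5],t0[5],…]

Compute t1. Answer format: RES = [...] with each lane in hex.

→ t0 |53|f4|ed|0a|85|c2|fb|83|
→ t1 |6c|85|38|c2|fb|fb|be|83|

RES = [ 0x6c  0x85  0x38  0xc2  0xfb  0xfb  0xbe  0x83 ]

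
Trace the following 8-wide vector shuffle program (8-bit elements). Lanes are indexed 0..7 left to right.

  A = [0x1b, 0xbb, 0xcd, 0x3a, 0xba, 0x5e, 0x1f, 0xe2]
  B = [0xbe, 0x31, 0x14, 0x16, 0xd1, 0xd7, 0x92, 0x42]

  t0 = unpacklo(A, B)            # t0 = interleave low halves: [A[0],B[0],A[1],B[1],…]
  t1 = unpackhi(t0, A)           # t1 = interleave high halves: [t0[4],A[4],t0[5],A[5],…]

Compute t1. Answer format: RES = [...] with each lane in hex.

RES = [ 0xcd  0xba  0x14  0x5e  0x3a  0x1f  0x16  0xe2 ]

→ t0 |1b|be|bb|31|cd|14|3a|16|
→ t1 |cd|ba|14|5e|3a|1f|16|e2|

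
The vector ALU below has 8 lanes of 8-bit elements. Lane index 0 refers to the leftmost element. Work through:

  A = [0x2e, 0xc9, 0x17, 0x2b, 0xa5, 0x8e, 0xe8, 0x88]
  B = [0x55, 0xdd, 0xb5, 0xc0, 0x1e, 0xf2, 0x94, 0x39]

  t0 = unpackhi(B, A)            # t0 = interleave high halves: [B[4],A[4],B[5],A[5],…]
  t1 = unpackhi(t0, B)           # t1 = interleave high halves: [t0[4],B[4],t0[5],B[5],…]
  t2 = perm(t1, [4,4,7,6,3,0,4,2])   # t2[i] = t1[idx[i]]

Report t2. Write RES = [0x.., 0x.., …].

→ t0 |1e|a5|f2|8e|94|e8|39|88|
→ t1 |94|1e|e8|f2|39|94|88|39|
→ t2 |39|39|39|88|f2|94|39|e8|

RES = [ 0x39  0x39  0x39  0x88  0xf2  0x94  0x39  0xe8 ]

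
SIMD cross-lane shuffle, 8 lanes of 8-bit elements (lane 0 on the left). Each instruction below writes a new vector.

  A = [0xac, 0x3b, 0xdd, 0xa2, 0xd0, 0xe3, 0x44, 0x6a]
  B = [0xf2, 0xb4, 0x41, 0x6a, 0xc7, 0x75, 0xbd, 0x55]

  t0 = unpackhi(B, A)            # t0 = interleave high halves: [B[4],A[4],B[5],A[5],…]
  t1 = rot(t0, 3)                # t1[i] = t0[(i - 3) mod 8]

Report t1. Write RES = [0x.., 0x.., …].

  t0: c7 d0 75 e3 bd 44 55 6a
  t1: 44 55 6a c7 d0 75 e3 bd

RES = [0x44, 0x55, 0x6a, 0xc7, 0xd0, 0x75, 0xe3, 0xbd]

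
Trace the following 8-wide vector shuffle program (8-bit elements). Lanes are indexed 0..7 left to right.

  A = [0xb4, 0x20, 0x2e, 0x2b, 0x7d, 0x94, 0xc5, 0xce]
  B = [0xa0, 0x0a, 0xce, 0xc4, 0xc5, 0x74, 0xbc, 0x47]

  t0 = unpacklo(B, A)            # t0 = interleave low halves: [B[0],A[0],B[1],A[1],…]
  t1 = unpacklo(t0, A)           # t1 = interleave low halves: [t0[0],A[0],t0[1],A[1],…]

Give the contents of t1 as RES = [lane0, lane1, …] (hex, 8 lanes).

t0 = [0xa0, 0xb4, 0x0a, 0x20, 0xce, 0x2e, 0xc4, 0x2b]
t1 = [0xa0, 0xb4, 0xb4, 0x20, 0x0a, 0x2e, 0x20, 0x2b]

RES = [0xa0, 0xb4, 0xb4, 0x20, 0x0a, 0x2e, 0x20, 0x2b]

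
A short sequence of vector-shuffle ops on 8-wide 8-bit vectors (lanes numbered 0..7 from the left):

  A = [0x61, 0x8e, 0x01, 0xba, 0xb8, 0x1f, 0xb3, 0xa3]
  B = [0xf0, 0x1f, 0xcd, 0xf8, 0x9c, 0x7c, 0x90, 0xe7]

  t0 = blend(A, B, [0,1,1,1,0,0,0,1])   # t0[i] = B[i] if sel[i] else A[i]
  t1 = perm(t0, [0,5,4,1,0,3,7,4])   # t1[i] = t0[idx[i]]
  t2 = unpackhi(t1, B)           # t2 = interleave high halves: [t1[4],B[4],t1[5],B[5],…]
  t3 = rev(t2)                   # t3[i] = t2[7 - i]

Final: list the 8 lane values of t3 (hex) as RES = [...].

t0 = [0x61, 0x1f, 0xcd, 0xf8, 0xb8, 0x1f, 0xb3, 0xe7]
t1 = [0x61, 0x1f, 0xb8, 0x1f, 0x61, 0xf8, 0xe7, 0xb8]
t2 = [0x61, 0x9c, 0xf8, 0x7c, 0xe7, 0x90, 0xb8, 0xe7]
t3 = [0xe7, 0xb8, 0x90, 0xe7, 0x7c, 0xf8, 0x9c, 0x61]

RES = [0xe7, 0xb8, 0x90, 0xe7, 0x7c, 0xf8, 0x9c, 0x61]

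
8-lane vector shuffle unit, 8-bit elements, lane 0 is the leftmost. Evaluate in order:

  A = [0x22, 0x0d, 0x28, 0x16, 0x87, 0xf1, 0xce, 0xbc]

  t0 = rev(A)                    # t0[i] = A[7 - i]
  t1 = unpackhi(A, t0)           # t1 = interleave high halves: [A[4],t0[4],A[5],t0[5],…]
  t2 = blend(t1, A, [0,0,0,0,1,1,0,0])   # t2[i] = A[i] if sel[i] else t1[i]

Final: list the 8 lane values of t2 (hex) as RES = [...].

t0 = [0xbc, 0xce, 0xf1, 0x87, 0x16, 0x28, 0x0d, 0x22]
t1 = [0x87, 0x16, 0xf1, 0x28, 0xce, 0x0d, 0xbc, 0x22]
t2 = [0x87, 0x16, 0xf1, 0x28, 0x87, 0xf1, 0xbc, 0x22]

RES = [ 0x87  0x16  0xf1  0x28  0x87  0xf1  0xbc  0x22 ]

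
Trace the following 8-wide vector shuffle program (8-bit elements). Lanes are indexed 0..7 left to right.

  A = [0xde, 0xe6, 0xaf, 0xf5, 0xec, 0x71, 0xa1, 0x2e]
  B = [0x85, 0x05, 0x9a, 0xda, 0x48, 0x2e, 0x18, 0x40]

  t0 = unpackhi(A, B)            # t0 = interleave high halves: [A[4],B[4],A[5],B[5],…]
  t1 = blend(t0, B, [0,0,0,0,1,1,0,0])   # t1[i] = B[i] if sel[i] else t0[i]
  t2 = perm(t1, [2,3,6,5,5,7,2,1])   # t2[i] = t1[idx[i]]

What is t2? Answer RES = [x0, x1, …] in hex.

  t0: ec 48 71 2e a1 18 2e 40
  t1: ec 48 71 2e 48 2e 2e 40
  t2: 71 2e 2e 2e 2e 40 71 48

RES = [0x71, 0x2e, 0x2e, 0x2e, 0x2e, 0x40, 0x71, 0x48]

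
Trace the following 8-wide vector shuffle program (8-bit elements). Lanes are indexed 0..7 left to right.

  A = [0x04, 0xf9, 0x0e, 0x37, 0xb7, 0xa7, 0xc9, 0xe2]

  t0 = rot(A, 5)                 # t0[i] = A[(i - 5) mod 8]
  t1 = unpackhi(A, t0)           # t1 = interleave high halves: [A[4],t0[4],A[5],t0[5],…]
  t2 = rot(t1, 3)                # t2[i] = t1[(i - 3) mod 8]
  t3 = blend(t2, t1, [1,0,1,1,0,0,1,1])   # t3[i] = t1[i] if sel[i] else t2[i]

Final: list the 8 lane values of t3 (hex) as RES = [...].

RES = [ 0xb7  0xe2  0xa7  0x04  0xe2  0xa7  0xe2  0x0e ]

  t0: 37 b7 a7 c9 e2 04 f9 0e
  t1: b7 e2 a7 04 c9 f9 e2 0e
  t2: f9 e2 0e b7 e2 a7 04 c9
  t3: b7 e2 a7 04 e2 a7 e2 0e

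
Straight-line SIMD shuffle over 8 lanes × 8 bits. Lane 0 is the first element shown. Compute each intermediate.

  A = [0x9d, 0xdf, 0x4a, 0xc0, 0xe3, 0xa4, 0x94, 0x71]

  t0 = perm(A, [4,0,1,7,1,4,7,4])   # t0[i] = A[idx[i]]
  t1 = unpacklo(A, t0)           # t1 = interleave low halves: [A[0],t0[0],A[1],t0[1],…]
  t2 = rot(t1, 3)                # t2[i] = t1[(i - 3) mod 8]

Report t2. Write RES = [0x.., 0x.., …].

RES = [ 0xdf  0xc0  0x71  0x9d  0xe3  0xdf  0x9d  0x4a ]

→ t0 |e3|9d|df|71|df|e3|71|e3|
→ t1 |9d|e3|df|9d|4a|df|c0|71|
→ t2 |df|c0|71|9d|e3|df|9d|4a|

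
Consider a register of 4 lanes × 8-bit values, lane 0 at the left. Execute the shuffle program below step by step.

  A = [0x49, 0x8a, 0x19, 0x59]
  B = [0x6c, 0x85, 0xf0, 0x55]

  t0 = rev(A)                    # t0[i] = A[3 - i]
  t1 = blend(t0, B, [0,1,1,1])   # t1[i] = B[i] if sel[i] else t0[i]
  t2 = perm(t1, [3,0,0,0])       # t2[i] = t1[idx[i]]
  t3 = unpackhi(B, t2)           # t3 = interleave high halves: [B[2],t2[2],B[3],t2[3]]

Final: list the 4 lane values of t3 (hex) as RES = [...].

RES = [0xf0, 0x59, 0x55, 0x59]

t0 = [0x59, 0x19, 0x8a, 0x49]
t1 = [0x59, 0x85, 0xf0, 0x55]
t2 = [0x55, 0x59, 0x59, 0x59]
t3 = [0xf0, 0x59, 0x55, 0x59]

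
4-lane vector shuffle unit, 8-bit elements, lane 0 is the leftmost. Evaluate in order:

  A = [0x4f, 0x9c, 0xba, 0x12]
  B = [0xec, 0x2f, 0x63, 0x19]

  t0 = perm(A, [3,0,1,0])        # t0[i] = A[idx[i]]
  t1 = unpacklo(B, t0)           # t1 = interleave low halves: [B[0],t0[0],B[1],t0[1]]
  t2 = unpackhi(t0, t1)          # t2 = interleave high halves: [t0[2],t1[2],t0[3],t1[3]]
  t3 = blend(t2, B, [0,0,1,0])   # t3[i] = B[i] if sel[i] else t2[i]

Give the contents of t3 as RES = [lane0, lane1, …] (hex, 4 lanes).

RES = [0x9c, 0x2f, 0x63, 0x4f]

→ t0 |12|4f|9c|4f|
→ t1 |ec|12|2f|4f|
→ t2 |9c|2f|4f|4f|
→ t3 |9c|2f|63|4f|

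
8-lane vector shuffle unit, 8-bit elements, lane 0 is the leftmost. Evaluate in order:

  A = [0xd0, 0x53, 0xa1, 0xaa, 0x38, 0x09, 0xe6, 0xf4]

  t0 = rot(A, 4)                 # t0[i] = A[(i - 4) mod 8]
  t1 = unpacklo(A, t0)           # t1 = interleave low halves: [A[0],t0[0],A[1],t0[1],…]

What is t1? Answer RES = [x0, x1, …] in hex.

  t0: 38 09 e6 f4 d0 53 a1 aa
  t1: d0 38 53 09 a1 e6 aa f4

RES = [0xd0, 0x38, 0x53, 0x09, 0xa1, 0xe6, 0xaa, 0xf4]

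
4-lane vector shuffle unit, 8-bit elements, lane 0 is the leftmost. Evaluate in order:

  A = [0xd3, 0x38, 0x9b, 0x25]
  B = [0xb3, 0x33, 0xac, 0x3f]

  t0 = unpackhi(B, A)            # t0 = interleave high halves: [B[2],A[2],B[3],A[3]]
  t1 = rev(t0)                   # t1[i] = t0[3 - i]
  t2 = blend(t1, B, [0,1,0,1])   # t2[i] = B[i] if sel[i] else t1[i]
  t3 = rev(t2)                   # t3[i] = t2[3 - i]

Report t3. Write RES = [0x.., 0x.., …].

RES = [ 0x3f  0x9b  0x33  0x25 ]

  t0: ac 9b 3f 25
  t1: 25 3f 9b ac
  t2: 25 33 9b 3f
  t3: 3f 9b 33 25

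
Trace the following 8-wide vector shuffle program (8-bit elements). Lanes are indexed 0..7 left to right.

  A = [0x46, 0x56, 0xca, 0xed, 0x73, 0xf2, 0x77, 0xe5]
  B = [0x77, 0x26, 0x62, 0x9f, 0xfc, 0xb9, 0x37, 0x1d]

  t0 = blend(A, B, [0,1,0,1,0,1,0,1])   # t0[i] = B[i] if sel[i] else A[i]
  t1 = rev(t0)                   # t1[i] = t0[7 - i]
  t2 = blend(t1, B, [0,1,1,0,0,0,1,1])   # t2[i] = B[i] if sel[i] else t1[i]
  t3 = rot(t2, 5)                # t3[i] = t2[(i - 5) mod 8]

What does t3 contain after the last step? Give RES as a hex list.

RES = [0x73, 0x9f, 0xca, 0x37, 0x1d, 0x1d, 0x26, 0x62]

  t0: 46 26 ca 9f 73 b9 77 1d
  t1: 1d 77 b9 73 9f ca 26 46
  t2: 1d 26 62 73 9f ca 37 1d
  t3: 73 9f ca 37 1d 1d 26 62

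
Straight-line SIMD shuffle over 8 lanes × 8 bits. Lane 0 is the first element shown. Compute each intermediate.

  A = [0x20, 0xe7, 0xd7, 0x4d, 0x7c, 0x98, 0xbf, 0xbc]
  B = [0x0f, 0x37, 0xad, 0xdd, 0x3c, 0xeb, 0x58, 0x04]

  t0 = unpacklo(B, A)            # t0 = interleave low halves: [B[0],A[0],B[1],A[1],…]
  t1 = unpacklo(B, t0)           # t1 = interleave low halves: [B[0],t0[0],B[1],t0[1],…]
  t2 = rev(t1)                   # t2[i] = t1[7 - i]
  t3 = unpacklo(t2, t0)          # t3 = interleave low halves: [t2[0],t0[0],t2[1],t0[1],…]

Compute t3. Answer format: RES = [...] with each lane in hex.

RES = [ 0xe7  0x0f  0xdd  0x20  0x37  0x37  0xad  0xe7 ]

  t0: 0f 20 37 e7 ad d7 dd 4d
  t1: 0f 0f 37 20 ad 37 dd e7
  t2: e7 dd 37 ad 20 37 0f 0f
  t3: e7 0f dd 20 37 37 ad e7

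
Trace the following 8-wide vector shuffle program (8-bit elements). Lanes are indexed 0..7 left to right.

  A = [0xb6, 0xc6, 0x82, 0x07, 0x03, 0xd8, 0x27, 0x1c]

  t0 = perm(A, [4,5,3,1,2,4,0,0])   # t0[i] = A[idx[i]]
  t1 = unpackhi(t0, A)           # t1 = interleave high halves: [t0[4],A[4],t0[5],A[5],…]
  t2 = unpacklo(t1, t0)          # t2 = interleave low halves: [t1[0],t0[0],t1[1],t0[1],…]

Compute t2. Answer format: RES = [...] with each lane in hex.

RES = [0x82, 0x03, 0x03, 0xd8, 0x03, 0x07, 0xd8, 0xc6]

→ t0 |03|d8|07|c6|82|03|b6|b6|
→ t1 |82|03|03|d8|b6|27|b6|1c|
→ t2 |82|03|03|d8|03|07|d8|c6|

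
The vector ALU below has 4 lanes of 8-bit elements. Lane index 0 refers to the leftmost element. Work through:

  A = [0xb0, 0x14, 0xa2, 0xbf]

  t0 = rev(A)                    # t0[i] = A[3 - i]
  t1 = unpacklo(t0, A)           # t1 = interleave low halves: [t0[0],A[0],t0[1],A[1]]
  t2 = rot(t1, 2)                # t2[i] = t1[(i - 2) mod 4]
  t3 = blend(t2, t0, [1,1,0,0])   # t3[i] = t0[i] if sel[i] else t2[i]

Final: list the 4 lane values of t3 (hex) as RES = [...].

RES = [ 0xbf  0xa2  0xbf  0xb0 ]

  t0: bf a2 14 b0
  t1: bf b0 a2 14
  t2: a2 14 bf b0
  t3: bf a2 bf b0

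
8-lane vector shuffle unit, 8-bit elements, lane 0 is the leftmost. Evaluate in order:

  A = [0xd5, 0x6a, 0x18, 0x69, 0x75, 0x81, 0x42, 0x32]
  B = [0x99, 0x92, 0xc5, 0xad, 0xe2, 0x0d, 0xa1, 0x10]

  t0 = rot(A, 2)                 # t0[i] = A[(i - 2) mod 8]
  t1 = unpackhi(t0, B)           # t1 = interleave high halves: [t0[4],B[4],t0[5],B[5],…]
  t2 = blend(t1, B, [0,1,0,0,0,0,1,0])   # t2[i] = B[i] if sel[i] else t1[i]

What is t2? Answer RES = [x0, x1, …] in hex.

  t0: 42 32 d5 6a 18 69 75 81
  t1: 18 e2 69 0d 75 a1 81 10
  t2: 18 92 69 0d 75 a1 a1 10

RES = [0x18, 0x92, 0x69, 0x0d, 0x75, 0xa1, 0xa1, 0x10]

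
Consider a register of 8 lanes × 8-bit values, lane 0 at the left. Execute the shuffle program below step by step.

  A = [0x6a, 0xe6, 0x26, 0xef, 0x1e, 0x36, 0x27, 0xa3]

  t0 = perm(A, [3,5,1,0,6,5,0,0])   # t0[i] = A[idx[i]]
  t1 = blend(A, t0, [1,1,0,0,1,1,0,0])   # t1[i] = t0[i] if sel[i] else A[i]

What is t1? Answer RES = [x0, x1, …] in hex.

  t0: ef 36 e6 6a 27 36 6a 6a
  t1: ef 36 26 ef 27 36 27 a3

RES = [ 0xef  0x36  0x26  0xef  0x27  0x36  0x27  0xa3 ]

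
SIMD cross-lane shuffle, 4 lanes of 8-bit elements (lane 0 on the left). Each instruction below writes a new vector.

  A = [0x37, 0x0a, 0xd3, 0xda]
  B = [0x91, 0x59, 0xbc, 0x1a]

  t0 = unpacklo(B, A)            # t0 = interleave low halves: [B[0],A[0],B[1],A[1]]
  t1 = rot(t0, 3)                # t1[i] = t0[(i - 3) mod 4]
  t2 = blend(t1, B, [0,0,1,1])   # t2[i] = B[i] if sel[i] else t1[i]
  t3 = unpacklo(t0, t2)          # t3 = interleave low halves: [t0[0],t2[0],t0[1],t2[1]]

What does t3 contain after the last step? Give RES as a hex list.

→ t0 |91|37|59|0a|
→ t1 |37|59|0a|91|
→ t2 |37|59|bc|1a|
→ t3 |91|37|37|59|

RES = [0x91, 0x37, 0x37, 0x59]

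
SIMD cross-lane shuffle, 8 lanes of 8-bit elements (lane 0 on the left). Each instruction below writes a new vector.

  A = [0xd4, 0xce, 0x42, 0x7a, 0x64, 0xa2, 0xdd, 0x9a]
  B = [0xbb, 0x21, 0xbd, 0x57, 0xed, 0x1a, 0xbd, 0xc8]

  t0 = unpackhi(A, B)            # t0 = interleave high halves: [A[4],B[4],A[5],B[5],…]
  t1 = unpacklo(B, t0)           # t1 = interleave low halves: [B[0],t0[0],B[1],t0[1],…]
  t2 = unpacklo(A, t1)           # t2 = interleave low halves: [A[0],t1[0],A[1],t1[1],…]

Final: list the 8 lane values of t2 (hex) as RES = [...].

  t0: 64 ed a2 1a dd bd 9a c8
  t1: bb 64 21 ed bd a2 57 1a
  t2: d4 bb ce 64 42 21 7a ed

RES = [0xd4, 0xbb, 0xce, 0x64, 0x42, 0x21, 0x7a, 0xed]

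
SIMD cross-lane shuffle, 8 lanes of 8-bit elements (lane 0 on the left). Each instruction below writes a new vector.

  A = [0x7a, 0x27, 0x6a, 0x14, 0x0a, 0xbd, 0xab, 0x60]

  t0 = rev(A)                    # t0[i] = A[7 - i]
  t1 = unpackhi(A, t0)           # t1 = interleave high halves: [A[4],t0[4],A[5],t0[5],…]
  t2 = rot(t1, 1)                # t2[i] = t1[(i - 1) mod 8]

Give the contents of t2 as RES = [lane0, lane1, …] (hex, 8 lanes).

RES = [ 0x7a  0x0a  0x14  0xbd  0x6a  0xab  0x27  0x60 ]

t0 = [0x60, 0xab, 0xbd, 0x0a, 0x14, 0x6a, 0x27, 0x7a]
t1 = [0x0a, 0x14, 0xbd, 0x6a, 0xab, 0x27, 0x60, 0x7a]
t2 = [0x7a, 0x0a, 0x14, 0xbd, 0x6a, 0xab, 0x27, 0x60]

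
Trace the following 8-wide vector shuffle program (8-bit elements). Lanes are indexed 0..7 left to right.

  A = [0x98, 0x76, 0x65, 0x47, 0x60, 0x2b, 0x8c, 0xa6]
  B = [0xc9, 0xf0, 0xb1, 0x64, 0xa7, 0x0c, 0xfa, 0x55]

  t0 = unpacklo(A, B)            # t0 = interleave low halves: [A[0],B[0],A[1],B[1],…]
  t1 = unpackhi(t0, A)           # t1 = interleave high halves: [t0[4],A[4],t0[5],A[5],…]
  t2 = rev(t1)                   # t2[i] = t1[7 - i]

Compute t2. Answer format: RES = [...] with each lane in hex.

  t0: 98 c9 76 f0 65 b1 47 64
  t1: 65 60 b1 2b 47 8c 64 a6
  t2: a6 64 8c 47 2b b1 60 65

RES = [ 0xa6  0x64  0x8c  0x47  0x2b  0xb1  0x60  0x65 ]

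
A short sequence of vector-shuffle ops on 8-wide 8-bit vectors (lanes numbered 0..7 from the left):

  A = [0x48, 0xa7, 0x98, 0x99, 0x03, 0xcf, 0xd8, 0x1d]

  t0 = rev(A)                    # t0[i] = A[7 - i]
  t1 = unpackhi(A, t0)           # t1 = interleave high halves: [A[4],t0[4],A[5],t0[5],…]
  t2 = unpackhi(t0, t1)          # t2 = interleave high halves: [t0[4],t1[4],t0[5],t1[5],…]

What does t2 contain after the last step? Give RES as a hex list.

RES = [0x99, 0xd8, 0x98, 0xa7, 0xa7, 0x1d, 0x48, 0x48]

→ t0 |1d|d8|cf|03|99|98|a7|48|
→ t1 |03|99|cf|98|d8|a7|1d|48|
→ t2 |99|d8|98|a7|a7|1d|48|48|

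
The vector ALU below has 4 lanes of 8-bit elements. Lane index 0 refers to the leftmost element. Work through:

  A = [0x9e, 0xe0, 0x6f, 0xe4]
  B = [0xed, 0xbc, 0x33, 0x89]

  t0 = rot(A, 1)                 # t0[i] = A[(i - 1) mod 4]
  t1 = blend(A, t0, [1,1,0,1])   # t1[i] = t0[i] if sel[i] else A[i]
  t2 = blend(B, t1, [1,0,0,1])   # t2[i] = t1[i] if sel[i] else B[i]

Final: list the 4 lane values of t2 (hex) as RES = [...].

  t0: e4 9e e0 6f
  t1: e4 9e 6f 6f
  t2: e4 bc 33 6f

RES = [ 0xe4  0xbc  0x33  0x6f ]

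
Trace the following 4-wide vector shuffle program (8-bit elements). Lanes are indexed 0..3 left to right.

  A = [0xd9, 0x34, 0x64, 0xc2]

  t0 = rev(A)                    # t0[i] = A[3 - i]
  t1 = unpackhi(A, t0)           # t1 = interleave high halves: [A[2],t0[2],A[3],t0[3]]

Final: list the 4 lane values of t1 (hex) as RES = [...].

t0 = [0xc2, 0x64, 0x34, 0xd9]
t1 = [0x64, 0x34, 0xc2, 0xd9]

RES = [ 0x64  0x34  0xc2  0xd9 ]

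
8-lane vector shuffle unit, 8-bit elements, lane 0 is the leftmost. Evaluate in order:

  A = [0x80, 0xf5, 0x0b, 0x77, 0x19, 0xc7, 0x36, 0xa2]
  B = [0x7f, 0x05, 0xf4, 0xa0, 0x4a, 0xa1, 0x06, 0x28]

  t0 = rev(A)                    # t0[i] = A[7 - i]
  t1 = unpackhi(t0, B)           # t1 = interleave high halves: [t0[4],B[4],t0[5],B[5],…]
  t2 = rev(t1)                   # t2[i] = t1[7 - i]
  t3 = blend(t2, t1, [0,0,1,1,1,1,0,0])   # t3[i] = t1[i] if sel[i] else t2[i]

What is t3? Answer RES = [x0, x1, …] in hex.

t0 = [0xa2, 0x36, 0xc7, 0x19, 0x77, 0x0b, 0xf5, 0x80]
t1 = [0x77, 0x4a, 0x0b, 0xa1, 0xf5, 0x06, 0x80, 0x28]
t2 = [0x28, 0x80, 0x06, 0xf5, 0xa1, 0x0b, 0x4a, 0x77]
t3 = [0x28, 0x80, 0x0b, 0xa1, 0xf5, 0x06, 0x4a, 0x77]

RES = [ 0x28  0x80  0x0b  0xa1  0xf5  0x06  0x4a  0x77 ]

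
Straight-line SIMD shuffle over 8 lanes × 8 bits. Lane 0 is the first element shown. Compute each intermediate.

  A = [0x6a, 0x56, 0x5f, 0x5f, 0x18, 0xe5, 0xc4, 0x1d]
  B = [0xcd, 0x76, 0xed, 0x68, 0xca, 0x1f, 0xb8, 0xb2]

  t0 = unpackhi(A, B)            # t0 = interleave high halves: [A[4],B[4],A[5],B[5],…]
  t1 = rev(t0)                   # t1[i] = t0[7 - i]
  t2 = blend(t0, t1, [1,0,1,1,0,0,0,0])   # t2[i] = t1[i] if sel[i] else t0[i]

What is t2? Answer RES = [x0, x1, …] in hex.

RES = [ 0xb2  0xca  0xb8  0xc4  0xc4  0xb8  0x1d  0xb2 ]

t0 = [0x18, 0xca, 0xe5, 0x1f, 0xc4, 0xb8, 0x1d, 0xb2]
t1 = [0xb2, 0x1d, 0xb8, 0xc4, 0x1f, 0xe5, 0xca, 0x18]
t2 = [0xb2, 0xca, 0xb8, 0xc4, 0xc4, 0xb8, 0x1d, 0xb2]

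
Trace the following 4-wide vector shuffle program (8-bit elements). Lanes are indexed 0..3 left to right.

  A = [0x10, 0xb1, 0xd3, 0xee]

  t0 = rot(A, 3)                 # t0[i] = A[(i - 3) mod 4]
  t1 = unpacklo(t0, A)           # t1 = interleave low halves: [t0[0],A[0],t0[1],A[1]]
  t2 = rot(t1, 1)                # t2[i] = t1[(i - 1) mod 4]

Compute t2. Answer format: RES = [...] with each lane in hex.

  t0: b1 d3 ee 10
  t1: b1 10 d3 b1
  t2: b1 b1 10 d3

RES = [0xb1, 0xb1, 0x10, 0xd3]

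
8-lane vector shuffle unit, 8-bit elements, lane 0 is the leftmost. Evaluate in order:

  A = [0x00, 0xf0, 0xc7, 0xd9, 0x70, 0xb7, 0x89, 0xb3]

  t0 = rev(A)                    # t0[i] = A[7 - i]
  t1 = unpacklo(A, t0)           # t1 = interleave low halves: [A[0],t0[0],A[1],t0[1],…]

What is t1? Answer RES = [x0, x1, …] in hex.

t0 = [0xb3, 0x89, 0xb7, 0x70, 0xd9, 0xc7, 0xf0, 0x00]
t1 = [0x00, 0xb3, 0xf0, 0x89, 0xc7, 0xb7, 0xd9, 0x70]

RES = [ 0x00  0xb3  0xf0  0x89  0xc7  0xb7  0xd9  0x70 ]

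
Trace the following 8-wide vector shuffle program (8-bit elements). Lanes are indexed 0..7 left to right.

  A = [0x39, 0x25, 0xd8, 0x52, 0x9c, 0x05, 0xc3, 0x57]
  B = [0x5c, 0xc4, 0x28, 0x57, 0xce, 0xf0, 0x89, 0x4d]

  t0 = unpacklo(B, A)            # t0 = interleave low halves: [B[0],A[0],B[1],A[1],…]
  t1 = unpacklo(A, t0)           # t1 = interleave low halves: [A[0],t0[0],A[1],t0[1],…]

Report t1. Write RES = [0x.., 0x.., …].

RES = [ 0x39  0x5c  0x25  0x39  0xd8  0xc4  0x52  0x25 ]

  t0: 5c 39 c4 25 28 d8 57 52
  t1: 39 5c 25 39 d8 c4 52 25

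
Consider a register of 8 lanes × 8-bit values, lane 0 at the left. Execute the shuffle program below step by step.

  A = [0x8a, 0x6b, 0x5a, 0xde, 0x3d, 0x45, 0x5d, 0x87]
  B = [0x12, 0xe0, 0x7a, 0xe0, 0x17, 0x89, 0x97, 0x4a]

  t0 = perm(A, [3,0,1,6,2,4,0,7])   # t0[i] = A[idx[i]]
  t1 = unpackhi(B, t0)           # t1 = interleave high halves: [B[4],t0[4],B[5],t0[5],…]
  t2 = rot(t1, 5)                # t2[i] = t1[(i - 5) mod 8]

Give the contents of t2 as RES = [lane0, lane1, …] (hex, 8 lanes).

RES = [ 0x3d  0x97  0x8a  0x4a  0x87  0x17  0x5a  0x89 ]

  t0: de 8a 6b 5d 5a 3d 8a 87
  t1: 17 5a 89 3d 97 8a 4a 87
  t2: 3d 97 8a 4a 87 17 5a 89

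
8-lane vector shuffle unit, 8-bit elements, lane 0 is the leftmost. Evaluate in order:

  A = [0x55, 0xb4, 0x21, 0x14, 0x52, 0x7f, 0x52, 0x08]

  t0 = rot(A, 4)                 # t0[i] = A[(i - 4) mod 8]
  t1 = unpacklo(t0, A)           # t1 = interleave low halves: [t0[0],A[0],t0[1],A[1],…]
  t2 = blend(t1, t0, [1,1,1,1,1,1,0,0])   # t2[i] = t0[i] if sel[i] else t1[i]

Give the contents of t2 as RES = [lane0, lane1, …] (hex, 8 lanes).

RES = [0x52, 0x7f, 0x52, 0x08, 0x55, 0xb4, 0x08, 0x14]

  t0: 52 7f 52 08 55 b4 21 14
  t1: 52 55 7f b4 52 21 08 14
  t2: 52 7f 52 08 55 b4 08 14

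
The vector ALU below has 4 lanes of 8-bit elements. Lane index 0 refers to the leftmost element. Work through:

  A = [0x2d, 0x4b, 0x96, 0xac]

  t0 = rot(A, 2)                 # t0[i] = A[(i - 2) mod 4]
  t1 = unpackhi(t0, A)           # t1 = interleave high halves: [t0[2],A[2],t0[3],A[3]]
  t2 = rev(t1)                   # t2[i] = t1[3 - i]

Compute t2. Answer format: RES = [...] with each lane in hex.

t0 = [0x96, 0xac, 0x2d, 0x4b]
t1 = [0x2d, 0x96, 0x4b, 0xac]
t2 = [0xac, 0x4b, 0x96, 0x2d]

RES = [0xac, 0x4b, 0x96, 0x2d]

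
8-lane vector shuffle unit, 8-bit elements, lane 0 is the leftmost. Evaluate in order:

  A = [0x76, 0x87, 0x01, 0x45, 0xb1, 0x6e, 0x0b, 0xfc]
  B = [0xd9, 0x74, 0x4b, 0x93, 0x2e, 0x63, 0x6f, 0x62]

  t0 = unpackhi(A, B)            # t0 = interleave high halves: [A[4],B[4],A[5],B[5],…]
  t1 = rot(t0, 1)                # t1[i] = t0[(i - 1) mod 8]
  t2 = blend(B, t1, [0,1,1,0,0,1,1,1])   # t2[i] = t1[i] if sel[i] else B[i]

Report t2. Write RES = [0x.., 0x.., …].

RES = [ 0xd9  0xb1  0x2e  0x93  0x2e  0x0b  0x6f  0xfc ]

t0 = [0xb1, 0x2e, 0x6e, 0x63, 0x0b, 0x6f, 0xfc, 0x62]
t1 = [0x62, 0xb1, 0x2e, 0x6e, 0x63, 0x0b, 0x6f, 0xfc]
t2 = [0xd9, 0xb1, 0x2e, 0x93, 0x2e, 0x0b, 0x6f, 0xfc]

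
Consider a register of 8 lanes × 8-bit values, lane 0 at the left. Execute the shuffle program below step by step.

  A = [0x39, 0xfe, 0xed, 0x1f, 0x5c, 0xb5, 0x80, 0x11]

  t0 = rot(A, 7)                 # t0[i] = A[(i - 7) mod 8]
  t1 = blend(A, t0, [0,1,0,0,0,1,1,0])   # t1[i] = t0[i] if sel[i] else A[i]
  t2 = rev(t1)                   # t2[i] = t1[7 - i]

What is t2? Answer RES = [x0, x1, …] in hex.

t0 = [0xfe, 0xed, 0x1f, 0x5c, 0xb5, 0x80, 0x11, 0x39]
t1 = [0x39, 0xed, 0xed, 0x1f, 0x5c, 0x80, 0x11, 0x11]
t2 = [0x11, 0x11, 0x80, 0x5c, 0x1f, 0xed, 0xed, 0x39]

RES = [ 0x11  0x11  0x80  0x5c  0x1f  0xed  0xed  0x39 ]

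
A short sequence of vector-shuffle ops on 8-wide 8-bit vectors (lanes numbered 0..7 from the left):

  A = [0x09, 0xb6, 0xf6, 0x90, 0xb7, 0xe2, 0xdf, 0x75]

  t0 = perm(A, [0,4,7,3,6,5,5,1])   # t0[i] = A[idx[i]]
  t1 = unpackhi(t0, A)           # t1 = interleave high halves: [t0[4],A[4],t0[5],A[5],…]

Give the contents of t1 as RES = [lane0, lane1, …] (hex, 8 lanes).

  t0: 09 b7 75 90 df e2 e2 b6
  t1: df b7 e2 e2 e2 df b6 75

RES = [0xdf, 0xb7, 0xe2, 0xe2, 0xe2, 0xdf, 0xb6, 0x75]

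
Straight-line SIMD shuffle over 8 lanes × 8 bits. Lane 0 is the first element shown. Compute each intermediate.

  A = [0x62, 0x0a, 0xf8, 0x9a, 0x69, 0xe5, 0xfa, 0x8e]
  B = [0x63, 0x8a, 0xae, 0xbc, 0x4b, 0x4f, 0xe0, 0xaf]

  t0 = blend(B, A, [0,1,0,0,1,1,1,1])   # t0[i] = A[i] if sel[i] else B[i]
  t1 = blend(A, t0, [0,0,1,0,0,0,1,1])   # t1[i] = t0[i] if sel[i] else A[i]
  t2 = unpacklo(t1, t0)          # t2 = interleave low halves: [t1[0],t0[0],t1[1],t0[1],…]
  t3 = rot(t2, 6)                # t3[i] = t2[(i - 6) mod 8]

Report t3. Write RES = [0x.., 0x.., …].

  t0: 63 0a ae bc 69 e5 fa 8e
  t1: 62 0a ae 9a 69 e5 fa 8e
  t2: 62 63 0a 0a ae ae 9a bc
  t3: 0a 0a ae ae 9a bc 62 63

RES = [0x0a, 0x0a, 0xae, 0xae, 0x9a, 0xbc, 0x62, 0x63]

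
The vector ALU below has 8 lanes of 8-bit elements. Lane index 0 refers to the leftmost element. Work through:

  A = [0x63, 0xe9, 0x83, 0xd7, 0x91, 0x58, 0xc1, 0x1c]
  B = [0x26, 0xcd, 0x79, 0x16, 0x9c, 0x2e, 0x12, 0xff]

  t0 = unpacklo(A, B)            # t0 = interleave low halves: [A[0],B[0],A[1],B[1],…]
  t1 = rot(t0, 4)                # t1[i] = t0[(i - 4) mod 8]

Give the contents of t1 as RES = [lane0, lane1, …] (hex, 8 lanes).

RES = [0x83, 0x79, 0xd7, 0x16, 0x63, 0x26, 0xe9, 0xcd]

  t0: 63 26 e9 cd 83 79 d7 16
  t1: 83 79 d7 16 63 26 e9 cd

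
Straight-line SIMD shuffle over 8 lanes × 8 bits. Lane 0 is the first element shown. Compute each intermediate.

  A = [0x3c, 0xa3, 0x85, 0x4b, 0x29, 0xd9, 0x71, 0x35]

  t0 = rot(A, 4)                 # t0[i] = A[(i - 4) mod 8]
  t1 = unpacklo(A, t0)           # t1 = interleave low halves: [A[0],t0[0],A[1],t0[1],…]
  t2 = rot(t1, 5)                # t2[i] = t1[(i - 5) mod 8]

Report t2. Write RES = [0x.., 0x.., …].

RES = [ 0xd9  0x85  0x71  0x4b  0x35  0x3c  0x29  0xa3 ]

  t0: 29 d9 71 35 3c a3 85 4b
  t1: 3c 29 a3 d9 85 71 4b 35
  t2: d9 85 71 4b 35 3c 29 a3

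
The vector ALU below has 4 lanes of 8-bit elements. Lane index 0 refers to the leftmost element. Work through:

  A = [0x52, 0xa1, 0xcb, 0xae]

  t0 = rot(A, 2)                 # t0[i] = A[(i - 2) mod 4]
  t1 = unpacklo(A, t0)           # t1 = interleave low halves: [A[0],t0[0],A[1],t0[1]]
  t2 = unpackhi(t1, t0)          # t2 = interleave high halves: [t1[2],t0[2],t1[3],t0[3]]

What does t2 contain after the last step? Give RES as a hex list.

  t0: cb ae 52 a1
  t1: 52 cb a1 ae
  t2: a1 52 ae a1

RES = [0xa1, 0x52, 0xae, 0xa1]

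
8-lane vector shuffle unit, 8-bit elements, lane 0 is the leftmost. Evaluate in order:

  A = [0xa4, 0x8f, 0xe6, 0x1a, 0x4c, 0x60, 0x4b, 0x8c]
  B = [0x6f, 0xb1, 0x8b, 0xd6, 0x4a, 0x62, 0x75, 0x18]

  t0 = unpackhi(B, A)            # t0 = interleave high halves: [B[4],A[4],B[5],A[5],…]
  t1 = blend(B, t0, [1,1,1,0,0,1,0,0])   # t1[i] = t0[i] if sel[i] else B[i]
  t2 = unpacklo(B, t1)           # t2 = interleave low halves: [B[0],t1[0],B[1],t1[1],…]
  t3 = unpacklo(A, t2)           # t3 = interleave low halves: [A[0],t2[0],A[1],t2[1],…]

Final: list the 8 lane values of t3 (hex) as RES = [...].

RES = [ 0xa4  0x6f  0x8f  0x4a  0xe6  0xb1  0x1a  0x4c ]

t0 = [0x4a, 0x4c, 0x62, 0x60, 0x75, 0x4b, 0x18, 0x8c]
t1 = [0x4a, 0x4c, 0x62, 0xd6, 0x4a, 0x4b, 0x75, 0x18]
t2 = [0x6f, 0x4a, 0xb1, 0x4c, 0x8b, 0x62, 0xd6, 0xd6]
t3 = [0xa4, 0x6f, 0x8f, 0x4a, 0xe6, 0xb1, 0x1a, 0x4c]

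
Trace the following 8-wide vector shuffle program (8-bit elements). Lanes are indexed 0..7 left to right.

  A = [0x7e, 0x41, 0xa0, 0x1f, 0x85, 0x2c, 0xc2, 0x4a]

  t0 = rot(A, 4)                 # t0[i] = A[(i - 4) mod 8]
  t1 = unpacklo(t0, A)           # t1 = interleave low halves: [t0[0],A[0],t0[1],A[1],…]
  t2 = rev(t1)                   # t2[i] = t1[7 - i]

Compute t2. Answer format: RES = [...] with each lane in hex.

→ t0 |85|2c|c2|4a|7e|41|a0|1f|
→ t1 |85|7e|2c|41|c2|a0|4a|1f|
→ t2 |1f|4a|a0|c2|41|2c|7e|85|

RES = [0x1f, 0x4a, 0xa0, 0xc2, 0x41, 0x2c, 0x7e, 0x85]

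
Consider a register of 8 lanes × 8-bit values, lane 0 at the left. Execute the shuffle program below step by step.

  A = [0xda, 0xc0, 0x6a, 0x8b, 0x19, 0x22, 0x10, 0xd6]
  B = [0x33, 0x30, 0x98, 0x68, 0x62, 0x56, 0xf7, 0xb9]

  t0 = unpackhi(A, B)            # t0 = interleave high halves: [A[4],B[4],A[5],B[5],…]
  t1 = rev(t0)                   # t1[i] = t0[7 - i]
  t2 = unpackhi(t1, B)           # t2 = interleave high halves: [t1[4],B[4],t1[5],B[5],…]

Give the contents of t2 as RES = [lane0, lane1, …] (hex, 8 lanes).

  t0: 19 62 22 56 10 f7 d6 b9
  t1: b9 d6 f7 10 56 22 62 19
  t2: 56 62 22 56 62 f7 19 b9

RES = [0x56, 0x62, 0x22, 0x56, 0x62, 0xf7, 0x19, 0xb9]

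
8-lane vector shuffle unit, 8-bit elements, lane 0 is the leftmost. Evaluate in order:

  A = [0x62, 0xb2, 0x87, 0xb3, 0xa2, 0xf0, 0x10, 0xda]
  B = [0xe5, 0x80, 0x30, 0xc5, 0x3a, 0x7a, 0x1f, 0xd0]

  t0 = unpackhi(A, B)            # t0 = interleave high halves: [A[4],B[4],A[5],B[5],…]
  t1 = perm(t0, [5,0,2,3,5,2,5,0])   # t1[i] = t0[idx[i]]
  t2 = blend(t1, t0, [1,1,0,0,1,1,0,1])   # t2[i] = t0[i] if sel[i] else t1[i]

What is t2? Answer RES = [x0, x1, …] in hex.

RES = [ 0xa2  0x3a  0xf0  0x7a  0x10  0x1f  0x1f  0xd0 ]

t0 = [0xa2, 0x3a, 0xf0, 0x7a, 0x10, 0x1f, 0xda, 0xd0]
t1 = [0x1f, 0xa2, 0xf0, 0x7a, 0x1f, 0xf0, 0x1f, 0xa2]
t2 = [0xa2, 0x3a, 0xf0, 0x7a, 0x10, 0x1f, 0x1f, 0xd0]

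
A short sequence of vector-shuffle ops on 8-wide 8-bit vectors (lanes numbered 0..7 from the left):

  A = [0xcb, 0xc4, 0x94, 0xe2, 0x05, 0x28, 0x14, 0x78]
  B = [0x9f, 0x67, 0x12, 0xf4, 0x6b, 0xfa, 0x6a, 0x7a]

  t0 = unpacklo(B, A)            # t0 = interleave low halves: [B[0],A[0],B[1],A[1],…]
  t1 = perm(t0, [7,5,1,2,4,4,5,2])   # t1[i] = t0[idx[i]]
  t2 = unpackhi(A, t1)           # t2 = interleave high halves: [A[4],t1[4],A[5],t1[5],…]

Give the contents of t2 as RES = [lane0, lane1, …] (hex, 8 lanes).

  t0: 9f cb 67 c4 12 94 f4 e2
  t1: e2 94 cb 67 12 12 94 67
  t2: 05 12 28 12 14 94 78 67

RES = [ 0x05  0x12  0x28  0x12  0x14  0x94  0x78  0x67 ]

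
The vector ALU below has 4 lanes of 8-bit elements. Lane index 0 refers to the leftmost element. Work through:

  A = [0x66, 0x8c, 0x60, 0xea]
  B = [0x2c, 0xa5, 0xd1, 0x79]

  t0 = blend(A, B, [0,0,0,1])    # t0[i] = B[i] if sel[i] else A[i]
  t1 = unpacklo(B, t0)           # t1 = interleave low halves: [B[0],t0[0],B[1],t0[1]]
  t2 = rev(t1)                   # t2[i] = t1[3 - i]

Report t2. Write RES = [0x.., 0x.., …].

t0 = [0x66, 0x8c, 0x60, 0x79]
t1 = [0x2c, 0x66, 0xa5, 0x8c]
t2 = [0x8c, 0xa5, 0x66, 0x2c]

RES = [ 0x8c  0xa5  0x66  0x2c ]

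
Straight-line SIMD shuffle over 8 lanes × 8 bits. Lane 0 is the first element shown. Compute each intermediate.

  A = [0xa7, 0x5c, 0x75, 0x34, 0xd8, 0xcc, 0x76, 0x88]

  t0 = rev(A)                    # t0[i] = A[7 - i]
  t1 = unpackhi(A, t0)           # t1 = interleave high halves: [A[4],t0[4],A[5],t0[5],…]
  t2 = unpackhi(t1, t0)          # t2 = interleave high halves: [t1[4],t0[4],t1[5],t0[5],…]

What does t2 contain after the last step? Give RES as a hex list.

→ t0 |88|76|cc|d8|34|75|5c|a7|
→ t1 |d8|34|cc|75|76|5c|88|a7|
→ t2 |76|34|5c|75|88|5c|a7|a7|

RES = [0x76, 0x34, 0x5c, 0x75, 0x88, 0x5c, 0xa7, 0xa7]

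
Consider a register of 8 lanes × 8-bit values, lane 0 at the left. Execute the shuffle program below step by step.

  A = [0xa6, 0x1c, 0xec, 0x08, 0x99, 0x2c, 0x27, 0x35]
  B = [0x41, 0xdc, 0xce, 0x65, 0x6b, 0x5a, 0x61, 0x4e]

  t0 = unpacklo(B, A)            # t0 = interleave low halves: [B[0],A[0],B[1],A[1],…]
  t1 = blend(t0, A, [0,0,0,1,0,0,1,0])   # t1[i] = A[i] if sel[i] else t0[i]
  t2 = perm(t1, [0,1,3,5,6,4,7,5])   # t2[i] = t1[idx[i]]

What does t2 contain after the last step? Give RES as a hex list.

→ t0 |41|a6|dc|1c|ce|ec|65|08|
→ t1 |41|a6|dc|08|ce|ec|27|08|
→ t2 |41|a6|08|ec|27|ce|08|ec|

RES = [ 0x41  0xa6  0x08  0xec  0x27  0xce  0x08  0xec ]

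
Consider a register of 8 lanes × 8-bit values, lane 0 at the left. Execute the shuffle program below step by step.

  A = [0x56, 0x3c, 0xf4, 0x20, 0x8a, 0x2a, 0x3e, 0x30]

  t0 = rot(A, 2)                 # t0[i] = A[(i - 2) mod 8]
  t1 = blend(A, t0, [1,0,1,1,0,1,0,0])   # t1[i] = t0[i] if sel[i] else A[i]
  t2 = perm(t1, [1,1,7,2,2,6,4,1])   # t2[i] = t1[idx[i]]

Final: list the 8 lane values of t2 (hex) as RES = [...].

RES = [ 0x3c  0x3c  0x30  0x56  0x56  0x3e  0x8a  0x3c ]

  t0: 3e 30 56 3c f4 20 8a 2a
  t1: 3e 3c 56 3c 8a 20 3e 30
  t2: 3c 3c 30 56 56 3e 8a 3c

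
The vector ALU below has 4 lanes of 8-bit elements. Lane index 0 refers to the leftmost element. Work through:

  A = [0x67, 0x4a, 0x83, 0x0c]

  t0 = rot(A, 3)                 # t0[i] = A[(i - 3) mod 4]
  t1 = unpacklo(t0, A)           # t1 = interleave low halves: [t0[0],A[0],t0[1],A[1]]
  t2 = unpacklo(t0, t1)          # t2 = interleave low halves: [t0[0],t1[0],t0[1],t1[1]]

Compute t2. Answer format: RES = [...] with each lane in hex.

RES = [ 0x4a  0x4a  0x83  0x67 ]

t0 = [0x4a, 0x83, 0x0c, 0x67]
t1 = [0x4a, 0x67, 0x83, 0x4a]
t2 = [0x4a, 0x4a, 0x83, 0x67]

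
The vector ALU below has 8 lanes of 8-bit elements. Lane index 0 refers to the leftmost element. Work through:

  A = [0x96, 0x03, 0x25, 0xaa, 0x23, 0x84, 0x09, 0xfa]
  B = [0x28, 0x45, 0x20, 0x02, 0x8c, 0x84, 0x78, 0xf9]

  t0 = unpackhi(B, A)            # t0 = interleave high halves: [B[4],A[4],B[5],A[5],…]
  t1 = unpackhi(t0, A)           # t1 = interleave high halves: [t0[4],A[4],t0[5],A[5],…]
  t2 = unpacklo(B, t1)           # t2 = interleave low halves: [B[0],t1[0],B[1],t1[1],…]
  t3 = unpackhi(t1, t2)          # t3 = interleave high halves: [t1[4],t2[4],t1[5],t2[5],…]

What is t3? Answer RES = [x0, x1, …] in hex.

→ t0 |8c|23|84|84|78|09|f9|fa|
→ t1 |78|23|09|84|f9|09|fa|fa|
→ t2 |28|78|45|23|20|09|02|84|
→ t3 |f9|20|09|09|fa|02|fa|84|

RES = [ 0xf9  0x20  0x09  0x09  0xfa  0x02  0xfa  0x84 ]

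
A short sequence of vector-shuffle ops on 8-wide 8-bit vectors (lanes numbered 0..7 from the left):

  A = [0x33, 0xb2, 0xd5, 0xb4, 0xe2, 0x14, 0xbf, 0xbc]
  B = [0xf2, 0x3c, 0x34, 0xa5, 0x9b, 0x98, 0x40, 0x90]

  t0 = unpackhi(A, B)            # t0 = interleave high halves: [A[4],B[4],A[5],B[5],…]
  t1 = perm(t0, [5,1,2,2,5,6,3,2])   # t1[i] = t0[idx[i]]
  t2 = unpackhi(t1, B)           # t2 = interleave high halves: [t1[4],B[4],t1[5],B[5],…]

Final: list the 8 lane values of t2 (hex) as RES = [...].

  t0: e2 9b 14 98 bf 40 bc 90
  t1: 40 9b 14 14 40 bc 98 14
  t2: 40 9b bc 98 98 40 14 90

RES = [ 0x40  0x9b  0xbc  0x98  0x98  0x40  0x14  0x90 ]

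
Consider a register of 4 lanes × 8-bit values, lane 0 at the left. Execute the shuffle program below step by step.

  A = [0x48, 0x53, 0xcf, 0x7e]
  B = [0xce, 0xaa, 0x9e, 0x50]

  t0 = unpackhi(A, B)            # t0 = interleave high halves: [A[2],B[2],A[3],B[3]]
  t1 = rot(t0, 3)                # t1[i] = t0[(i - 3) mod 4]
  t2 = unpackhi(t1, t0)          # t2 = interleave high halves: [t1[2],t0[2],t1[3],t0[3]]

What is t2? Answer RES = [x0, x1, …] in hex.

RES = [ 0x50  0x7e  0xcf  0x50 ]

  t0: cf 9e 7e 50
  t1: 9e 7e 50 cf
  t2: 50 7e cf 50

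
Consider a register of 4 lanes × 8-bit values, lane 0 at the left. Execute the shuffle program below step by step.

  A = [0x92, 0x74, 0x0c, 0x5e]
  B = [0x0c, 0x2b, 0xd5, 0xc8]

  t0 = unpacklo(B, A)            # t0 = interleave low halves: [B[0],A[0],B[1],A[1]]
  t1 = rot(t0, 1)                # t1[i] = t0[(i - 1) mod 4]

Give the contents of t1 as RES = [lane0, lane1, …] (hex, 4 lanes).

RES = [ 0x74  0x0c  0x92  0x2b ]

t0 = [0x0c, 0x92, 0x2b, 0x74]
t1 = [0x74, 0x0c, 0x92, 0x2b]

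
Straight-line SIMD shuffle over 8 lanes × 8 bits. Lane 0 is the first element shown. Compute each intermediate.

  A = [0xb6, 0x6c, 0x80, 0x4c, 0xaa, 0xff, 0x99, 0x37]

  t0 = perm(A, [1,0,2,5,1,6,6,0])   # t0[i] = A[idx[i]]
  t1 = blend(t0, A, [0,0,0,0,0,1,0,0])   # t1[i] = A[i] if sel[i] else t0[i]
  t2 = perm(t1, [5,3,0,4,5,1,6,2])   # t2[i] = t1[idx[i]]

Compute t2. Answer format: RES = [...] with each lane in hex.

  t0: 6c b6 80 ff 6c 99 99 b6
  t1: 6c b6 80 ff 6c ff 99 b6
  t2: ff ff 6c 6c ff b6 99 80

RES = [0xff, 0xff, 0x6c, 0x6c, 0xff, 0xb6, 0x99, 0x80]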